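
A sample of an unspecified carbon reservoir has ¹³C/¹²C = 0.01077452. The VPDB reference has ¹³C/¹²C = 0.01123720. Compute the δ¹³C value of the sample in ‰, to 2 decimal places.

-41.17‰

δ¹³C = (R_sample / R_standard − 1) × 1000
R_sample / R_standard = 0.01077452 / 0.01123720 = 0.958826
δ¹³C = (0.958826 − 1) × 1000 = -41.174‰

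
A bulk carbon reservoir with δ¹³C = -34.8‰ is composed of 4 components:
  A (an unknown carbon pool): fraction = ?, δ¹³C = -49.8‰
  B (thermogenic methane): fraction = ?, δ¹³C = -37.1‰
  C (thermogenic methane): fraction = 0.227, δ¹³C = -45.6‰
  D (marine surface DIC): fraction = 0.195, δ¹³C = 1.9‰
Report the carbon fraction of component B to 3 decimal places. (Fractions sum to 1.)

Let f_B and f_A be the unknown fractions; fractions sum to 1 so f_B + f_A = 0.578.
Mass balance: Σ fᵢ·δᵢ = δ_bulk ⇒ f_B·(-37.1) + f_A·(-49.8) = -34.8 − (-9.981) = -24.819
Substitute f_A = 0.578 − f_B:
f_B·(-37.1 − -49.8) = -24.819 − 0.578×(-49.8) = 3.965
f_B = 3.965 / 12.7 = 0.3122

0.312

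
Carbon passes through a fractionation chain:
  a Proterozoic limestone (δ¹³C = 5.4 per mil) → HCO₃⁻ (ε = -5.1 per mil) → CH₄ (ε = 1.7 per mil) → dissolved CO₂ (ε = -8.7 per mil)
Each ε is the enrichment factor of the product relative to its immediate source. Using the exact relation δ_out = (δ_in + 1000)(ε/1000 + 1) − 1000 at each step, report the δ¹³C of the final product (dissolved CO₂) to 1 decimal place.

-6.7 per mil

step 1: δ = (5.40 + 1000)·(-5.1/1000 + 1) − 1000 = 0.27 per mil
step 2: δ = (0.27 + 1000)·(1.7/1000 + 1) − 1000 = 1.97 per mil
step 3: δ = (1.97 + 1000)·(-8.7/1000 + 1) − 1000 = -6.74 per mil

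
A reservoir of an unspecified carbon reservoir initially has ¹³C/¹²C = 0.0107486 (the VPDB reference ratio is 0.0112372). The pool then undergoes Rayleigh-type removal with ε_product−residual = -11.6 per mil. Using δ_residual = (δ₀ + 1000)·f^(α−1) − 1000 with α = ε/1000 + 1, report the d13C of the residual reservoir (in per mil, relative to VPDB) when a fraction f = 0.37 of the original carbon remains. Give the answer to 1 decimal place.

-32.4 per mil

δ₀ = (0.0107486/0.0112372 − 1)×1000 = (0.956519 − 1)×1000 = -43.481 per mil
α − 1 = ε/1000 = -0.0116
f^(α−1) = 0.37^(-0.0116) = 1.011600
δ_res = (-43.481 + 1000) × 1.011600 − 1000 = 967.615 − 1000 = -32.38 per mil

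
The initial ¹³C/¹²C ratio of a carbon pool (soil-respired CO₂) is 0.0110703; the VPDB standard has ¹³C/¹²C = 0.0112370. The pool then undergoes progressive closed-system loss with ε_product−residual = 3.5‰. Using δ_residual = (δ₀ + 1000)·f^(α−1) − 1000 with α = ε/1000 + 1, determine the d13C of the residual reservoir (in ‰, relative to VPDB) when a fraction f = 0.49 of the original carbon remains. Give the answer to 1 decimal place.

δ₀ = (0.0110703/0.0112370 − 1)×1000 = (0.985165 − 1)×1000 = -14.835‰
α − 1 = ε/1000 = 0.0035
f^(α−1) = 0.49^(0.0035) = 0.997506
δ_res = (-14.835 + 1000) × 0.997506 − 1000 = 982.708 − 1000 = -17.29‰

-17.3‰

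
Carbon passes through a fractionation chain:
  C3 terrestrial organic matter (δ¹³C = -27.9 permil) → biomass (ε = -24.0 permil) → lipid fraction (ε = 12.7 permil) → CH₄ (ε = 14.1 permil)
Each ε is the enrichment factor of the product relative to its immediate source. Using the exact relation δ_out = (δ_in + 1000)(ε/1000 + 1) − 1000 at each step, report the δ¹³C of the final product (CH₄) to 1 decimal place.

step 1: δ = (-27.90 + 1000)·(-24.0/1000 + 1) − 1000 = -51.23 permil
step 2: δ = (-51.23 + 1000)·(12.7/1000 + 1) − 1000 = -39.18 permil
step 3: δ = (-39.18 + 1000)·(14.1/1000 + 1) − 1000 = -25.63 permil

-25.6 permil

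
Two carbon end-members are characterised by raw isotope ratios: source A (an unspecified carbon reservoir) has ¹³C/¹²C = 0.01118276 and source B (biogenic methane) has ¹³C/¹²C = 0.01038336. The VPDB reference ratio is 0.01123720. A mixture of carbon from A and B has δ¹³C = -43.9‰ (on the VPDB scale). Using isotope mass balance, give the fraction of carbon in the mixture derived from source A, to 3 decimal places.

0.451

δ_A = (0.01118276/0.01123720 − 1)×1000 = (0.995155 − 1)×1000 = -4.845‰
δ_B = (0.01038336/0.01123720 − 1)×1000 = (0.924017 − 1)×1000 = -75.983‰
f_A = (δ_mix − δ_B)/(δ_A − δ_B) = (-43.9 − (-75.983))/(-4.845 − (-75.983))
f_A = 32.083 / 71.139 = 0.4510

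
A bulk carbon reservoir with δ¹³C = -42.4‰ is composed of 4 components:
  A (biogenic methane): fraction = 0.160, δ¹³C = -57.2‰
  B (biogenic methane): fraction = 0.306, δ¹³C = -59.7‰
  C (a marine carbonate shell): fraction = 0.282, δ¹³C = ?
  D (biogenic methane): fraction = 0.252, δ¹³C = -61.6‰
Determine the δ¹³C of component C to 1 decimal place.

Isotope mass balance: δ_bulk = Σ fᵢ·δᵢ.
-42.4 = 0.160×(-57.2) + 0.306×(-59.7) + 0.282×δ_C + 0.252×(-61.6)
0.282·δ_C = -42.4 − (-42.943) = 0.543
δ_C = 0.543 / 0.282 = 1.93‰

1.9‰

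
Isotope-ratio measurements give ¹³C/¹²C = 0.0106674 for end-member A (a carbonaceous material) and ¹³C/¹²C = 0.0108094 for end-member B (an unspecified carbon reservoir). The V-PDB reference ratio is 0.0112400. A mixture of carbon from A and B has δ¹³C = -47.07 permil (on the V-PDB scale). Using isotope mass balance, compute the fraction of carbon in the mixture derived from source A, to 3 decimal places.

0.693

δ_A = (0.0106674/0.0112400 − 1)×1000 = (0.949057 − 1)×1000 = -50.943 permil
δ_B = (0.0108094/0.0112400 − 1)×1000 = (0.961690 − 1)×1000 = -38.310 permil
f_A = (δ_mix − δ_B)/(δ_A − δ_B) = (-47.07 − (-38.310))/(-50.943 − (-38.310))
f_A = -8.760 / -12.633 = 0.6934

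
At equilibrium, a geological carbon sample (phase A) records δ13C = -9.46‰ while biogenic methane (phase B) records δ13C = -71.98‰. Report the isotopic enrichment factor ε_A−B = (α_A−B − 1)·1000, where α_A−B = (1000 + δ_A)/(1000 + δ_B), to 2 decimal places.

67.37‰

α_A−B = (1000 + -9.46) / (1000 + -71.98) = 990.54 / 928.02 = 1.067369
ε_A−B = (1.067369 − 1) × 1000 = 67.369‰
(The approximation ε ≈ δ_A − δ_B would give 62.52‰.)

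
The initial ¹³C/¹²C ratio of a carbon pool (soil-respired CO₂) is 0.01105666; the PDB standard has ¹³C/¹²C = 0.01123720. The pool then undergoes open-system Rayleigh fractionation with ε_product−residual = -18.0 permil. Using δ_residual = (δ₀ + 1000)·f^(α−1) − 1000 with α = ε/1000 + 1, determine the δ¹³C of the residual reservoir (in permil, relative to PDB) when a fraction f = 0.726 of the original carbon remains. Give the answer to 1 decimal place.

δ₀ = (0.01105666/0.01123720 − 1)×1000 = (0.983934 − 1)×1000 = -16.066 permil
α − 1 = ε/1000 = -0.0180
f^(α−1) = 0.726^(-0.0180) = 1.005780
δ_res = (-16.066 + 1000) × 1.005780 − 1000 = 989.621 − 1000 = -10.38 permil

-10.4 permil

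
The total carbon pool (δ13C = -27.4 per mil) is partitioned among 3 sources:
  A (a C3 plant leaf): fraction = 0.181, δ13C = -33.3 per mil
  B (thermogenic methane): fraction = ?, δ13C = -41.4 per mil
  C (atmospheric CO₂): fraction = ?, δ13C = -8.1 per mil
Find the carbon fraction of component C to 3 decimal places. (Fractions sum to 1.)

Let f_C and f_B be the unknown fractions; fractions sum to 1 so f_C + f_B = 0.819.
Mass balance: Σ fᵢ·δᵢ = δ_bulk ⇒ f_C·(-8.1) + f_B·(-41.4) = -27.4 − (-6.027) = -21.373
Substitute f_B = 0.819 − f_C:
f_C·(-8.1 − -41.4) = -21.373 − 0.819×(-41.4) = 12.534
f_C = 12.534 / 33.3 = 0.3764

0.376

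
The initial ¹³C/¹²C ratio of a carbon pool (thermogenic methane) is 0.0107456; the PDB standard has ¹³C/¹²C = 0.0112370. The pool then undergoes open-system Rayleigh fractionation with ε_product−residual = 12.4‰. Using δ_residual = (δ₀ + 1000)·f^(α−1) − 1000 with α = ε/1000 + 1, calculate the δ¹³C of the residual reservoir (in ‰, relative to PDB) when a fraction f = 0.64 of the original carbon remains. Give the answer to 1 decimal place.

δ₀ = (0.0107456/0.0112370 − 1)×1000 = (0.956269 − 1)×1000 = -43.731‰
α − 1 = ε/1000 = 0.0124
f^(α−1) = 0.64^(0.0124) = 0.994481
δ_res = (-43.731 + 1000) × 0.994481 − 1000 = 950.992 − 1000 = -49.01‰

-49.0‰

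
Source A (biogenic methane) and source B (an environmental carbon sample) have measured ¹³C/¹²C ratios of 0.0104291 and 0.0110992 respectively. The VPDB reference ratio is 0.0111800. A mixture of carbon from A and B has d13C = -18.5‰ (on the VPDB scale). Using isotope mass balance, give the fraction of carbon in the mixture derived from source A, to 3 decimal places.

δ_A = (0.0104291/0.0111800 − 1)×1000 = (0.932835 − 1)×1000 = -67.165‰
δ_B = (0.0110992/0.0111800 − 1)×1000 = (0.992773 − 1)×1000 = -7.227‰
f_A = (δ_mix − δ_B)/(δ_A − δ_B) = (-18.5 − (-7.227))/(-67.165 − (-7.227))
f_A = -11.273 / -59.937 = 0.1881

0.188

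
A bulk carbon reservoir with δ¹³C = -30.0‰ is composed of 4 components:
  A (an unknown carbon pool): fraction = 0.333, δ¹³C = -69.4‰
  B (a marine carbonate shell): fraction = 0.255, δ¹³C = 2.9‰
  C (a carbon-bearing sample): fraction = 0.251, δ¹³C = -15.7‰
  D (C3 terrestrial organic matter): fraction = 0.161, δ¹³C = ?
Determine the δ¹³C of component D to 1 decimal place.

-22.9‰

Isotope mass balance: δ_bulk = Σ fᵢ·δᵢ.
-30.0 = 0.333×(-69.4) + 0.255×(2.9) + 0.251×(-15.7) + 0.161×δ_D
0.161·δ_D = -30.0 − (-26.311) = -3.689
δ_D = -3.689 / 0.161 = -22.91‰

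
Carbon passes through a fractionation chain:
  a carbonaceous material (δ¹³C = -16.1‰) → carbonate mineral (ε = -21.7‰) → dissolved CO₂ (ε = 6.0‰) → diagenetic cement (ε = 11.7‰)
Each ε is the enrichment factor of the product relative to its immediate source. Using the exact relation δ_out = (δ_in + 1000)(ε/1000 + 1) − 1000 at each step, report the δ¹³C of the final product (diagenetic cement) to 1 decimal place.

step 1: δ = (-16.10 + 1000)·(-21.7/1000 + 1) − 1000 = -37.45‰
step 2: δ = (-37.45 + 1000)·(6.0/1000 + 1) − 1000 = -31.68‰
step 3: δ = (-31.68 + 1000)·(11.7/1000 + 1) − 1000 = -20.35‰

-20.3‰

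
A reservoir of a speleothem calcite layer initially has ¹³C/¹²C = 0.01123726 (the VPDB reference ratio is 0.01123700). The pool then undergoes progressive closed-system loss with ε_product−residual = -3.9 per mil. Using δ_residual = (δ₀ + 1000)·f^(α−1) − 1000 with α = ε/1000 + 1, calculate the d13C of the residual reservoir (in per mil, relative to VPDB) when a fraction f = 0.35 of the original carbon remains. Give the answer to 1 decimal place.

4.1 per mil

δ₀ = (0.01123726/0.01123700 − 1)×1000 = (1.000023 − 1)×1000 = 0.023 per mil
α − 1 = ε/1000 = -0.0039
f^(α−1) = 0.35^(-0.0039) = 1.004103
δ_res = (0.023 + 1000) × 1.004103 − 1000 = 1004.126 − 1000 = 4.13 per mil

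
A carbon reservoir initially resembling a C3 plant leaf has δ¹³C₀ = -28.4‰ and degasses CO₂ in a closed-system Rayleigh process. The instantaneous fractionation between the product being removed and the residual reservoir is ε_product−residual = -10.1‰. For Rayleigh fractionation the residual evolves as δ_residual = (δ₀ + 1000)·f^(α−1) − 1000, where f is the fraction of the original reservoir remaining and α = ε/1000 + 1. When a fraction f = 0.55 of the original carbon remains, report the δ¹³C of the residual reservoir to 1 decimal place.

-22.5‰

Rayleigh residual: δ_res = (δ₀ + 1000)·f^(α−1) − 1000
α = ε/1000 + 1 = 0.98990, so α − 1 = -0.01010
f^(α−1) = 0.55^(-0.01010) = 1.006056
δ_res = (-28.4 + 1000) × 1.006056 − 1000 = 977.484 − 1000 = -22.52‰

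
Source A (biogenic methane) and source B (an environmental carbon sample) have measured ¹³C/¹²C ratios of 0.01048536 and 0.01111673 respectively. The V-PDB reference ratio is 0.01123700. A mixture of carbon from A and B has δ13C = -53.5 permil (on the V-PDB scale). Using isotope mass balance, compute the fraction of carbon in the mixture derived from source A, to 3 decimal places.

δ_A = (0.01048536/0.01123700 − 1)×1000 = (0.933110 − 1)×1000 = -66.890 permil
δ_B = (0.01111673/0.01123700 − 1)×1000 = (0.989297 − 1)×1000 = -10.703 permil
f_A = (δ_mix − δ_B)/(δ_A − δ_B) = (-53.5 − (-10.703))/(-66.890 − (-10.703))
f_A = -42.797 / -56.187 = 0.7617

0.762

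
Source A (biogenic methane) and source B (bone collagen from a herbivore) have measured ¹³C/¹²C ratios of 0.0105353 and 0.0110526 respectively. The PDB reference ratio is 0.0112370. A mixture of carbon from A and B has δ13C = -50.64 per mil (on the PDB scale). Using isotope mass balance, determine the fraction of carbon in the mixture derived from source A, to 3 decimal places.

δ_A = (0.0105353/0.0112370 − 1)×1000 = (0.937555 − 1)×1000 = -62.445 per mil
δ_B = (0.0110526/0.0112370 − 1)×1000 = (0.983590 − 1)×1000 = -16.410 per mil
f_A = (δ_mix − δ_B)/(δ_A − δ_B) = (-50.64 − (-16.410))/(-62.445 − (-16.410))
f_A = -34.230 / -46.035 = 0.7436

0.744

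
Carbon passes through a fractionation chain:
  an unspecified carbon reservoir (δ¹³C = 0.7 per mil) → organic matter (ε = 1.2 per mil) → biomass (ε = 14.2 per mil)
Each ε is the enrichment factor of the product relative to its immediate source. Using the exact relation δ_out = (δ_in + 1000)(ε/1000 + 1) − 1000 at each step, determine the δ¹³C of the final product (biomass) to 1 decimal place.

16.1 per mil

step 1: δ = (0.70 + 1000)·(1.2/1000 + 1) − 1000 = 1.90 per mil
step 2: δ = (1.90 + 1000)·(14.2/1000 + 1) − 1000 = 16.13 per mil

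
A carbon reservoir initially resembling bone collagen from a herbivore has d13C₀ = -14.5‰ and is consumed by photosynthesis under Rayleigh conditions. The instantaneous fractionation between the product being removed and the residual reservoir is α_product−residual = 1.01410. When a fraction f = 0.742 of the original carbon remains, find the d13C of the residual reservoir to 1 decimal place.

-18.6‰

Rayleigh residual: δ_res = (δ₀ + 1000)·f^(α−1) − 1000
α − 1 = 0.01410
f^(α−1) = 0.742^(0.01410) = 0.995801
δ_res = (-14.5 + 1000) × 0.995801 − 1000 = 981.362 − 1000 = -18.64‰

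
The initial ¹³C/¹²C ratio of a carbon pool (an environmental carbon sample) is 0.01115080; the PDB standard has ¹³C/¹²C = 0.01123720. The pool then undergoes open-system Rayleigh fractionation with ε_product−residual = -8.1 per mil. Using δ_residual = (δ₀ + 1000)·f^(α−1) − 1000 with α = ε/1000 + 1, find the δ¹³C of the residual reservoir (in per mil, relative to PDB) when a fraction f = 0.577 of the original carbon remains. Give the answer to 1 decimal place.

δ₀ = (0.01115080/0.01123720 − 1)×1000 = (0.992311 − 1)×1000 = -7.689 per mil
α − 1 = ε/1000 = -0.0081
f^(α−1) = 0.577^(-0.0081) = 1.004464
δ_res = (-7.689 + 1000) × 1.004464 − 1000 = 996.741 − 1000 = -3.26 per mil

-3.3 per mil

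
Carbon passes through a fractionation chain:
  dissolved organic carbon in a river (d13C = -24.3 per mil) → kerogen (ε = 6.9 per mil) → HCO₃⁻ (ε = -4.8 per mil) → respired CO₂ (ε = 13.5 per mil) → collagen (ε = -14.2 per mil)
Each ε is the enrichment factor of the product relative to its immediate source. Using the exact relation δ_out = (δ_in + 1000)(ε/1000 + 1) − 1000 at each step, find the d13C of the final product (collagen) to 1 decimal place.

-23.2 per mil

step 1: δ = (-24.30 + 1000)·(6.9/1000 + 1) − 1000 = -17.57 per mil
step 2: δ = (-17.57 + 1000)·(-4.8/1000 + 1) − 1000 = -22.28 per mil
step 3: δ = (-22.28 + 1000)·(13.5/1000 + 1) − 1000 = -9.08 per mil
step 4: δ = (-9.08 + 1000)·(-14.2/1000 + 1) − 1000 = -23.16 per mil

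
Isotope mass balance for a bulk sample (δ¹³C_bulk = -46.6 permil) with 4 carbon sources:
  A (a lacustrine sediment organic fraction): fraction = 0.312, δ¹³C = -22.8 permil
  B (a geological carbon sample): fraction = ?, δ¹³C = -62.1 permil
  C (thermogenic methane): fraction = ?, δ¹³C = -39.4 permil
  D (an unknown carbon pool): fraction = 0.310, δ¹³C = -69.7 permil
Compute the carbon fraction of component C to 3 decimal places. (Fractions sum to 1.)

Let f_C and f_B be the unknown fractions; fractions sum to 1 so f_C + f_B = 0.378.
Mass balance: Σ fᵢ·δᵢ = δ_bulk ⇒ f_C·(-39.4) + f_B·(-62.1) = -46.6 − (-28.721) = -17.879
Substitute f_B = 0.378 − f_C:
f_C·(-39.4 − -62.1) = -17.879 − 0.378×(-62.1) = 5.594
f_C = 5.594 / 22.7 = 0.2464

0.246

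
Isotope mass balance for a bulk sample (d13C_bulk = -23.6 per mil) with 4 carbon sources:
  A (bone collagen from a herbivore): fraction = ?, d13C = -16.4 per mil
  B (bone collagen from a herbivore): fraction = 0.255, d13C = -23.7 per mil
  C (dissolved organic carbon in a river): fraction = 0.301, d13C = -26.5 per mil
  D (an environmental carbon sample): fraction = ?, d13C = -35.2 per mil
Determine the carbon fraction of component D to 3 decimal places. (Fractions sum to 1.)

Let f_D and f_A be the unknown fractions; fractions sum to 1 so f_D + f_A = 0.444.
Mass balance: Σ fᵢ·δᵢ = δ_bulk ⇒ f_D·(-35.2) + f_A·(-16.4) = -23.6 − (-14.020) = -9.580
Substitute f_A = 0.444 − f_D:
f_D·(-35.2 − -16.4) = -9.580 − 0.444×(-16.4) = -2.298
f_D = -2.298 / -18.8 = 0.1223

0.122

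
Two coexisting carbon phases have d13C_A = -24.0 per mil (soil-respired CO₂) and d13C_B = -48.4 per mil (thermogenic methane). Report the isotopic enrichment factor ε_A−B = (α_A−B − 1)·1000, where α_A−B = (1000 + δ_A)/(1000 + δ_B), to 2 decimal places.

25.64 per mil

α_A−B = (1000 + -24.0) / (1000 + -48.4) = 976.0 / 951.6 = 1.025641
ε_A−B = (1.025641 − 1) × 1000 = 25.641 per mil
(The approximation ε ≈ δ_A − δ_B would give 24.4 per mil.)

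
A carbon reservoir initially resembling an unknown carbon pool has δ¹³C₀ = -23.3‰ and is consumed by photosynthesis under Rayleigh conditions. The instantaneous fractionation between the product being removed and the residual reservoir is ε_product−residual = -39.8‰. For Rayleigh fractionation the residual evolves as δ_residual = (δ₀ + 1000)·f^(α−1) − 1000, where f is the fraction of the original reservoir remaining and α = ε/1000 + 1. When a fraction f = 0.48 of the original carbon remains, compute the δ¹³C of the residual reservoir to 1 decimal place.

Rayleigh residual: δ_res = (δ₀ + 1000)·f^(α−1) − 1000
α = ε/1000 + 1 = 0.96020, so α − 1 = -0.03980
f^(α−1) = 0.48^(-0.03980) = 1.029643
δ_res = (-23.3 + 1000) × 1.029643 − 1000 = 1005.652 − 1000 = 5.65‰

5.7‰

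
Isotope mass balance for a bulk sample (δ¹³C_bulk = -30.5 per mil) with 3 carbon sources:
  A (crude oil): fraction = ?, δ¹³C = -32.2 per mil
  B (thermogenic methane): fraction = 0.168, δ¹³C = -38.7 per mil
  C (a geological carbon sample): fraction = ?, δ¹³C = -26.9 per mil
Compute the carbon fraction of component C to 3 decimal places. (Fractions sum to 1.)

0.527

Let f_C and f_A be the unknown fractions; fractions sum to 1 so f_C + f_A = 0.832.
Mass balance: Σ fᵢ·δᵢ = δ_bulk ⇒ f_C·(-26.9) + f_A·(-32.2) = -30.5 − (-6.502) = -23.998
Substitute f_A = 0.832 − f_C:
f_C·(-26.9 − -32.2) = -23.998 − 0.832×(-32.2) = 2.792
f_C = 2.792 / 5.3 = 0.5268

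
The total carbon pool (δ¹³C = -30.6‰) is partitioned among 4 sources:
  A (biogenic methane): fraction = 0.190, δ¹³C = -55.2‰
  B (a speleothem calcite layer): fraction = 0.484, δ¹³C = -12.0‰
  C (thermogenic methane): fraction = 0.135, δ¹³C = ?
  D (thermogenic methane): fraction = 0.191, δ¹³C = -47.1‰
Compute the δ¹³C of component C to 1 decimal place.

-39.3‰

Isotope mass balance: δ_bulk = Σ fᵢ·δᵢ.
-30.6 = 0.190×(-55.2) + 0.484×(-12.0) + 0.135×δ_C + 0.191×(-47.1)
0.135·δ_C = -30.6 − (-25.292) = -5.308
δ_C = -5.308 / 0.135 = -39.32‰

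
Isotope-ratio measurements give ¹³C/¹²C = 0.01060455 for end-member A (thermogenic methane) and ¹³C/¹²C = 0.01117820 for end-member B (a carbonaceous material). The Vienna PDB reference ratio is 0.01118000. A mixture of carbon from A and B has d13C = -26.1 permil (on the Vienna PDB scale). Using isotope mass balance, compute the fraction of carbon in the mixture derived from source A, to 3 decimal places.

δ_A = (0.01060455/0.01118000 − 1)×1000 = (0.948529 − 1)×1000 = -51.471 permil
δ_B = (0.01117820/0.01118000 − 1)×1000 = (0.999839 − 1)×1000 = -0.161 permil
f_A = (δ_mix − δ_B)/(δ_A − δ_B) = (-26.1 − (-0.161))/(-51.471 − (-0.161))
f_A = -25.939 / -51.310 = 0.5055

0.506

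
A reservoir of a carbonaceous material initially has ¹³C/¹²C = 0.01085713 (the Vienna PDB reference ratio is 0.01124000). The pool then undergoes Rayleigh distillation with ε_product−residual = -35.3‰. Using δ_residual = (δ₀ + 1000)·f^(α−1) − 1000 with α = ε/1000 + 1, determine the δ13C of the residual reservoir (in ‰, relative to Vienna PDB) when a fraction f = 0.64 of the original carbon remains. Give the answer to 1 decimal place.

δ₀ = (0.01085713/0.01124000 − 1)×1000 = (0.965937 − 1)×1000 = -34.063‰
α − 1 = ε/1000 = -0.0353
f^(α−1) = 0.64^(-0.0353) = 1.015879
δ_res = (-34.063 + 1000) × 1.015879 − 1000 = 981.275 − 1000 = -18.73‰

-18.7‰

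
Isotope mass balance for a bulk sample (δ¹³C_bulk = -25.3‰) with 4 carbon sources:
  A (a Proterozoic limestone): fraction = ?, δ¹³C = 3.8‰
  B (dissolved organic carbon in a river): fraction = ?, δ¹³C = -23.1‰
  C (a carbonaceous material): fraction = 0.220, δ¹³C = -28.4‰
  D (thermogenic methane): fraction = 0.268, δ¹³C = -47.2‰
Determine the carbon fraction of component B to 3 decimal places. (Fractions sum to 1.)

0.310

Let f_B and f_A be the unknown fractions; fractions sum to 1 so f_B + f_A = 0.512.
Mass balance: Σ fᵢ·δᵢ = δ_bulk ⇒ f_B·(-23.1) + f_A·(3.8) = -25.3 − (-18.898) = -6.402
Substitute f_A = 0.512 − f_B:
f_B·(-23.1 − 3.8) = -6.402 − 0.512×(3.8) = -8.348
f_B = -8.348 / -26.9 = 0.3103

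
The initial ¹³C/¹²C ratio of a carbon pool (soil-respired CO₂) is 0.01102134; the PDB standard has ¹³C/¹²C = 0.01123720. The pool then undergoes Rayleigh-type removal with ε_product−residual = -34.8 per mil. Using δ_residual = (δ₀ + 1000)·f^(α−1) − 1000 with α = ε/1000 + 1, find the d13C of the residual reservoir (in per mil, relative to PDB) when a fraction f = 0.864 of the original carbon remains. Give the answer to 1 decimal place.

-14.2 per mil

δ₀ = (0.01102134/0.01123720 − 1)×1000 = (0.980791 − 1)×1000 = -19.209 per mil
α − 1 = ε/1000 = -0.0348
f^(α−1) = 0.864^(-0.0348) = 1.005100
δ_res = (-19.209 + 1000) × 1.005100 − 1000 = 985.793 − 1000 = -14.21 per mil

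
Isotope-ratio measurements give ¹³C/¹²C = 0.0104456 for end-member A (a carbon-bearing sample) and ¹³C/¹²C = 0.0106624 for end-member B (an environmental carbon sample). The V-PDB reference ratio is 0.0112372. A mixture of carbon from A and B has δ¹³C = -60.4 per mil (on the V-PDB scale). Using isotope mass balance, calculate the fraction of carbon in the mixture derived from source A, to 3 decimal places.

δ_A = (0.0104456/0.0112372 − 1)×1000 = (0.929555 − 1)×1000 = -70.445 per mil
δ_B = (0.0106624/0.0112372 − 1)×1000 = (0.948848 − 1)×1000 = -51.152 per mil
f_A = (δ_mix − δ_B)/(δ_A − δ_B) = (-60.4 − (-51.152))/(-70.445 − (-51.152))
f_A = -9.248 / -19.293 = 0.4794

0.479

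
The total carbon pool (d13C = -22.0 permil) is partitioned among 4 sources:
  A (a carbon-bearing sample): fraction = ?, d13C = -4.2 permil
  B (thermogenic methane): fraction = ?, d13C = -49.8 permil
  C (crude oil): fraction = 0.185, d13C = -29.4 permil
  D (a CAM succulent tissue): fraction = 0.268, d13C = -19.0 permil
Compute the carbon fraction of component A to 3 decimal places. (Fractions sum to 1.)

0.346

Let f_A and f_B be the unknown fractions; fractions sum to 1 so f_A + f_B = 0.547.
Mass balance: Σ fᵢ·δᵢ = δ_bulk ⇒ f_A·(-4.2) + f_B·(-49.8) = -22.0 − (-10.531) = -11.469
Substitute f_B = 0.547 − f_A:
f_A·(-4.2 − -49.8) = -11.469 − 0.547×(-49.8) = 15.772
f_A = 15.772 / 45.6 = 0.3459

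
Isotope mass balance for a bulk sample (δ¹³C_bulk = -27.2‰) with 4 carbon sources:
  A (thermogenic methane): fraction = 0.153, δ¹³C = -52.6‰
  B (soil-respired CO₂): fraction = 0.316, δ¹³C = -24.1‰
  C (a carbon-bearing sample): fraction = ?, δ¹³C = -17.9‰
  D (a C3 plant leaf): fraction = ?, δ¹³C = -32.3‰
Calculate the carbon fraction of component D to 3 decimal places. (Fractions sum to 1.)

0.141

Let f_D and f_C be the unknown fractions; fractions sum to 1 so f_D + f_C = 0.531.
Mass balance: Σ fᵢ·δᵢ = δ_bulk ⇒ f_D·(-32.3) + f_C·(-17.9) = -27.2 − (-15.663) = -11.537
Substitute f_C = 0.531 − f_D:
f_D·(-32.3 − -17.9) = -11.537 − 0.531×(-17.9) = -2.032
f_D = -2.032 / -14.4 = 0.1411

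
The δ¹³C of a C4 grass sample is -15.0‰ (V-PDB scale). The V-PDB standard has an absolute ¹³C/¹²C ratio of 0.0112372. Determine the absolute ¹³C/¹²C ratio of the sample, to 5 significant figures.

R_sample = R_standard × (δ¹³C/1000 + 1)
R_sample = 0.0112372 × (-15.0/1000 + 1) = 0.0112372 × 0.985000
R_sample = 0.0110686

0.011069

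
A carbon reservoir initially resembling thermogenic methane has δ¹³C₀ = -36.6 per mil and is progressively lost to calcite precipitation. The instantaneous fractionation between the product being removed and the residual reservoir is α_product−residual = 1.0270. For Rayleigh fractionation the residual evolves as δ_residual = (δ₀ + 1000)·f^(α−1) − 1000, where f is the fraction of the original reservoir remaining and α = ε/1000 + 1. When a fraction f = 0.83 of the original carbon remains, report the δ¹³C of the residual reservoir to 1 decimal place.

Rayleigh residual: δ_res = (δ₀ + 1000)·f^(α−1) − 1000
α − 1 = 0.02700
f^(α−1) = 0.83^(0.02700) = 0.994982
δ_res = (-36.6 + 1000) × 0.994982 − 1000 = 958.565 − 1000 = -41.43 per mil

-41.4 per mil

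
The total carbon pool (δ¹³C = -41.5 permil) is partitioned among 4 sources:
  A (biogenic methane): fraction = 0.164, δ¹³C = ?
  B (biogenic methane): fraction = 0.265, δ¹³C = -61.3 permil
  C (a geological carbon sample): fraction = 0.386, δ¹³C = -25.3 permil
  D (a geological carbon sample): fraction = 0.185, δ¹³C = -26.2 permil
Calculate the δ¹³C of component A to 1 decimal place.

-64.9 permil

Isotope mass balance: δ_bulk = Σ fᵢ·δᵢ.
-41.5 = 0.164×δ_A + 0.265×(-61.3) + 0.386×(-25.3) + 0.185×(-26.2)
0.164·δ_A = -41.5 − (-30.857) = -10.643
δ_A = -10.643 / 0.164 = -64.89 permil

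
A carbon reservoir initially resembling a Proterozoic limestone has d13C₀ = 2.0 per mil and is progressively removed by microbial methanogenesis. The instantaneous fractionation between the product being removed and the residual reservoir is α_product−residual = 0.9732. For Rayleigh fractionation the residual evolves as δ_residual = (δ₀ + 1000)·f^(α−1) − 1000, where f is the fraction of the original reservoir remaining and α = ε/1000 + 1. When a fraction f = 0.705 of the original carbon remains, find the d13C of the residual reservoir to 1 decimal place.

11.4 per mil

Rayleigh residual: δ_res = (δ₀ + 1000)·f^(α−1) − 1000
α − 1 = -0.02680
f^(α−1) = 0.705^(-0.02680) = 1.009412
δ_res = (2.0 + 1000) × 1.009412 − 1000 = 1011.431 − 1000 = 11.43 per mil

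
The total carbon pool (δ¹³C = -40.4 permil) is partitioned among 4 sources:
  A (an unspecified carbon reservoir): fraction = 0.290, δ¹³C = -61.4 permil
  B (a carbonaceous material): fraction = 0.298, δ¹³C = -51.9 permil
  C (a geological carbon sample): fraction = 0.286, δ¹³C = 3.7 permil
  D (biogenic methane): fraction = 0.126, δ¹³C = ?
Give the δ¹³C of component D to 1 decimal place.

-65.0 permil

Isotope mass balance: δ_bulk = Σ fᵢ·δᵢ.
-40.4 = 0.290×(-61.4) + 0.298×(-51.9) + 0.286×(3.7) + 0.126×δ_D
0.126·δ_D = -40.4 − (-32.214) = -8.186
δ_D = -8.186 / 0.126 = -64.97 permil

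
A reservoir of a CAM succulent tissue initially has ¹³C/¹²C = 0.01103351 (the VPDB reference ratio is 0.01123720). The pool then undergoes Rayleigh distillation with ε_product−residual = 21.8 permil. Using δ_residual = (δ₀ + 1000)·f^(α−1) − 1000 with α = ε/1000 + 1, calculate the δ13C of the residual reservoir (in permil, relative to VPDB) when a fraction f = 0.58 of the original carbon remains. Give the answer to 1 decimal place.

-29.7 permil

δ₀ = (0.01103351/0.01123720 − 1)×1000 = (0.981874 − 1)×1000 = -18.126 permil
α − 1 = ε/1000 = 0.0218
f^(α−1) = 0.58^(0.0218) = 0.988195
δ_res = (-18.126 + 1000) × 0.988195 − 1000 = 970.283 − 1000 = -29.72 permil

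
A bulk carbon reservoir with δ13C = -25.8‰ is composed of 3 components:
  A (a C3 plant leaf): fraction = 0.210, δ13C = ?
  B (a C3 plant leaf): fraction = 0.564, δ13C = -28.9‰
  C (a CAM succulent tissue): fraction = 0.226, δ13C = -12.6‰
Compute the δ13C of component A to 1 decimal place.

-31.7‰

Isotope mass balance: δ_bulk = Σ fᵢ·δᵢ.
-25.8 = 0.210×δ_A + 0.564×(-28.9) + 0.226×(-12.6)
0.210·δ_A = -25.8 − (-19.147) = -6.653
δ_A = -6.653 / 0.210 = -31.68‰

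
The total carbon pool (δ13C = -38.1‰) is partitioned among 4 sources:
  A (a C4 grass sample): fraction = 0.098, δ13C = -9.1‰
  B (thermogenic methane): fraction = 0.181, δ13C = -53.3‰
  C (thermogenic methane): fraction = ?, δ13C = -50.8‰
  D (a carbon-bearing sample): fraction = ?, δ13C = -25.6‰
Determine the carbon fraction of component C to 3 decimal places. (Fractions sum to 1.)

0.361

Let f_C and f_D be the unknown fractions; fractions sum to 1 so f_C + f_D = 0.721.
Mass balance: Σ fᵢ·δᵢ = δ_bulk ⇒ f_C·(-50.8) + f_D·(-25.6) = -38.1 − (-10.539) = -27.561
Substitute f_D = 0.721 − f_C:
f_C·(-50.8 − -25.6) = -27.561 − 0.721×(-25.6) = -9.103
f_C = -9.103 / -25.2 = 0.3612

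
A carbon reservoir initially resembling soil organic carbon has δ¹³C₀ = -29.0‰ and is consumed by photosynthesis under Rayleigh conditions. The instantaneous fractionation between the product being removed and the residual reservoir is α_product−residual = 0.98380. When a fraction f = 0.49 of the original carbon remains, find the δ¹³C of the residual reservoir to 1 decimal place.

-17.7‰

Rayleigh residual: δ_res = (δ₀ + 1000)·f^(α−1) − 1000
α − 1 = -0.01620
f^(α−1) = 0.49^(-0.01620) = 1.011623
δ_res = (-29.0 + 1000) × 1.011623 − 1000 = 982.286 − 1000 = -17.71‰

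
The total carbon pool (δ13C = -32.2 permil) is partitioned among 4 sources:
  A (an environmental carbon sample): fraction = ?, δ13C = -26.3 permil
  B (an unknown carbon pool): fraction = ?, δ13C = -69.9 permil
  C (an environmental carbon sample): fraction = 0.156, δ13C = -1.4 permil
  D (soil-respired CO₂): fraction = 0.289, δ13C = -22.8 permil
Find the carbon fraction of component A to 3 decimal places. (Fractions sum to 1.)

0.307

Let f_A and f_B be the unknown fractions; fractions sum to 1 so f_A + f_B = 0.555.
Mass balance: Σ fᵢ·δᵢ = δ_bulk ⇒ f_A·(-26.3) + f_B·(-69.9) = -32.2 − (-6.808) = -25.392
Substitute f_B = 0.555 − f_A:
f_A·(-26.3 − -69.9) = -25.392 − 0.555×(-69.9) = 13.402
f_A = 13.402 / 43.6 = 0.3074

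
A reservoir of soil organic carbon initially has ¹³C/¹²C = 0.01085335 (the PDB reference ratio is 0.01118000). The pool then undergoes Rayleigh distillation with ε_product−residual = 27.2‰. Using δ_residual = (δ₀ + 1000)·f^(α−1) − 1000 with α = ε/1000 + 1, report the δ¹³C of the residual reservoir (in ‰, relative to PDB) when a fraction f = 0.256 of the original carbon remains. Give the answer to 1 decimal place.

-64.5‰

δ₀ = (0.01085335/0.01118000 − 1)×1000 = (0.970783 − 1)×1000 = -29.217‰
α − 1 = ε/1000 = 0.0272
f^(α−1) = 0.256^(0.0272) = 0.963616
δ_res = (-29.217 + 1000) × 0.963616 − 1000 = 935.462 − 1000 = -64.54‰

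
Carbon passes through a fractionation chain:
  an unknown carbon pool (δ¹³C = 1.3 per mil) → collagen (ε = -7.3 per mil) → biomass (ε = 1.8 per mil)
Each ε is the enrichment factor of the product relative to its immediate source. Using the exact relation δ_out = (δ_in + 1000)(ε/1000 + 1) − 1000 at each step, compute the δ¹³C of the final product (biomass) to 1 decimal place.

-4.2 per mil

step 1: δ = (1.30 + 1000)·(-7.3/1000 + 1) − 1000 = -6.01 per mil
step 2: δ = (-6.01 + 1000)·(1.8/1000 + 1) − 1000 = -4.22 per mil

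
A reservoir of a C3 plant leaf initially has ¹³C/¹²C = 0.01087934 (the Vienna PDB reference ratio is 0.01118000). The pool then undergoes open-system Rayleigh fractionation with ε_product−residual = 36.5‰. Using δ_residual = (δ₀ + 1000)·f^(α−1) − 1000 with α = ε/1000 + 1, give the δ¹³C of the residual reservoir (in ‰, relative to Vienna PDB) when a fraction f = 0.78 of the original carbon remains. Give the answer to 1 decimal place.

-35.7‰

δ₀ = (0.01087934/0.01118000 − 1)×1000 = (0.973107 − 1)×1000 = -26.893‰
α − 1 = ε/1000 = 0.0365
f^(α−1) = 0.78^(0.0365) = 0.990972
δ_res = (-26.893 + 1000) × 0.990972 − 1000 = 964.322 − 1000 = -35.68‰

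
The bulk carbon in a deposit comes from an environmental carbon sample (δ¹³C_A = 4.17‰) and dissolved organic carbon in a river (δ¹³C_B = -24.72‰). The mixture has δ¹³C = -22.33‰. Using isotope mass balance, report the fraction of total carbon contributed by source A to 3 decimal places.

δ_mix = f_A·δ_A + (1 − f_A)·δ_B  ⇒  f_A = (δ_mix − δ_B)/(δ_A − δ_B)
f_A = (-22.33 − (-24.72)) / (4.17 − (-24.72))
f_A = 2.39 / 28.89 = 0.0827

0.083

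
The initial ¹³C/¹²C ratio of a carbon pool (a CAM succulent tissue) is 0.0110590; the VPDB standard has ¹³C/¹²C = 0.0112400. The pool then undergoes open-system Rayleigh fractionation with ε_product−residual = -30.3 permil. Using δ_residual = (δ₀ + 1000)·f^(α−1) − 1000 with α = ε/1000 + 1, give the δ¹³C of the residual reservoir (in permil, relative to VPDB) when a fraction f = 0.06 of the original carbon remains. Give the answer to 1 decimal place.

71.4 permil

δ₀ = (0.0110590/0.0112400 − 1)×1000 = (0.983897 − 1)×1000 = -16.103 permil
α − 1 = ε/1000 = -0.0303
f^(α−1) = 0.06^(-0.0303) = 1.088985
δ_res = (-16.103 + 1000) × 1.088985 − 1000 = 1071.449 − 1000 = 71.45 permil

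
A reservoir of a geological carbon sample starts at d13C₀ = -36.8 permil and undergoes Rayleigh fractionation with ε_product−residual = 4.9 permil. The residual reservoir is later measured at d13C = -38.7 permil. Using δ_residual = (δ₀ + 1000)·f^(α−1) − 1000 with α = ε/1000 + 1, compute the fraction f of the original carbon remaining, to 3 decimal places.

0.668

α − 1 = ε/1000 = 0.0049
(δ_res + 1000)/(δ₀ + 1000) = (-38.7 + 1000)/(-36.8 + 1000) = 961.3/963.2 = 0.998027
f = 0.998027^(1/0.0049) = exp(ln(0.998027)/0.0049) = exp(-0.00197/0.0049)
f = exp(-0.4030) = 0.6683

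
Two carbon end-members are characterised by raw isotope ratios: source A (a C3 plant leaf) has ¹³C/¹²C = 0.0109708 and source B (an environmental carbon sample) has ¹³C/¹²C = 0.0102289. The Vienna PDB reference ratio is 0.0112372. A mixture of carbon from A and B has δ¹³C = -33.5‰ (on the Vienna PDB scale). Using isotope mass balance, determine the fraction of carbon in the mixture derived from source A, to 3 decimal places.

δ_A = (0.0109708/0.0112372 − 1)×1000 = (0.976293 − 1)×1000 = -23.707‰
δ_B = (0.0102289/0.0112372 − 1)×1000 = (0.910271 − 1)×1000 = -89.729‰
f_A = (δ_mix − δ_B)/(δ_A − δ_B) = (-33.5 − (-89.729))/(-23.707 − (-89.729))
f_A = 56.229 / 66.022 = 0.8517

0.852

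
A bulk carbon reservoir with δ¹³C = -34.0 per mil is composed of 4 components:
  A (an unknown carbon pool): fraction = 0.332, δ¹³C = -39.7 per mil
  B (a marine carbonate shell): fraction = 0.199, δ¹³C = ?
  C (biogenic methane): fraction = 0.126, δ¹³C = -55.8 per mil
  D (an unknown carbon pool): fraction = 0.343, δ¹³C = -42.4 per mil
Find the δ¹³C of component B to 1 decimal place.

3.8 per mil

Isotope mass balance: δ_bulk = Σ fᵢ·δᵢ.
-34.0 = 0.332×(-39.7) + 0.199×δ_B + 0.126×(-55.8) + 0.343×(-42.4)
0.199·δ_B = -34.0 − (-34.754) = 0.754
δ_B = 0.754 / 0.199 = 3.79 per mil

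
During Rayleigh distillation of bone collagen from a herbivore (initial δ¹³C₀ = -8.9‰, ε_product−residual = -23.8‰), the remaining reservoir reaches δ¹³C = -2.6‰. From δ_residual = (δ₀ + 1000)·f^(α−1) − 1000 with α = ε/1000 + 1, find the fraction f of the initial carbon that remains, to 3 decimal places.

0.766

α − 1 = ε/1000 = -0.0238
(δ_res + 1000)/(δ₀ + 1000) = (-2.6 + 1000)/(-8.9 + 1000) = 997.4/991.1 = 1.006357
f = 1.006357^(1/-0.0238) = exp(ln(1.006357)/-0.0238) = exp(0.00634/-0.0238)
f = exp(-0.2662) = 0.7663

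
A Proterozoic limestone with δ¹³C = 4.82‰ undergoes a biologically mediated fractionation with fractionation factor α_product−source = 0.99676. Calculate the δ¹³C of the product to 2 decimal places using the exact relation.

δ_product = (δ_source + 1000)·α − 1000
δ_product = (4.82 + 1000) × 0.99676 − 1000
δ_product = 1001.564 − 1000 = 1.564‰

1.56‰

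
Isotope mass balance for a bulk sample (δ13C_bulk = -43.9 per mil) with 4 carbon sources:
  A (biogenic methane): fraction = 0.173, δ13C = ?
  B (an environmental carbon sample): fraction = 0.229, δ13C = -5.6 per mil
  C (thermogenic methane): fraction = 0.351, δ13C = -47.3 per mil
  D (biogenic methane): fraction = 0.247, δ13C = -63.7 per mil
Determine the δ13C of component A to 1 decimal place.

Isotope mass balance: δ_bulk = Σ fᵢ·δᵢ.
-43.9 = 0.173×δ_A + 0.229×(-5.6) + 0.351×(-47.3) + 0.247×(-63.7)
0.173·δ_A = -43.9 − (-33.619) = -10.281
δ_A = -10.281 / 0.173 = -59.43 per mil

-59.4 per mil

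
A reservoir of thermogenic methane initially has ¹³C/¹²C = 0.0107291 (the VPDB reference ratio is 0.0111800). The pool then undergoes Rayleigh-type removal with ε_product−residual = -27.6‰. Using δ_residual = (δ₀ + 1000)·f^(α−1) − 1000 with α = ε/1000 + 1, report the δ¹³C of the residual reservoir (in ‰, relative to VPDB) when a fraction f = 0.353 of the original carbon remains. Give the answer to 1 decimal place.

δ₀ = (0.0107291/0.0111800 − 1)×1000 = (0.959669 − 1)×1000 = -40.331‰
α − 1 = ε/1000 = -0.0276
f^(α−1) = 0.353^(-0.0276) = 1.029156
δ_res = (-40.331 + 1000) × 1.029156 − 1000 = 987.650 − 1000 = -12.35‰

-12.4‰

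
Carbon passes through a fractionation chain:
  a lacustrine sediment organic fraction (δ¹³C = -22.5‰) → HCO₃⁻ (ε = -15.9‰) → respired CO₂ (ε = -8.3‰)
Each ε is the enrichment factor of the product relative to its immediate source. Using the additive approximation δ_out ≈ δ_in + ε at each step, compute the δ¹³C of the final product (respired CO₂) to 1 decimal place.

-46.7‰

step 1: δ ≈ -22.5 + (-15.9) = -38.4‰
step 2: δ ≈ -38.4 + (-8.3) = -46.7‰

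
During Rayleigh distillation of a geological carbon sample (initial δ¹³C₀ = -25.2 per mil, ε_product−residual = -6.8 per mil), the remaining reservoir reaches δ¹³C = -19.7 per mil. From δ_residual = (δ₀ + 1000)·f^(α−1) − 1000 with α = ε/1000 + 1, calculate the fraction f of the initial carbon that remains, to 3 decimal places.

0.437

α − 1 = ε/1000 = -0.0068
(δ_res + 1000)/(δ₀ + 1000) = (-19.7 + 1000)/(-25.2 + 1000) = 980.3/974.8 = 1.005642
f = 1.005642^(1/-0.0068) = exp(ln(1.005642)/-0.0068) = exp(0.00563/-0.0068)
f = exp(-0.8274) = 0.4372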